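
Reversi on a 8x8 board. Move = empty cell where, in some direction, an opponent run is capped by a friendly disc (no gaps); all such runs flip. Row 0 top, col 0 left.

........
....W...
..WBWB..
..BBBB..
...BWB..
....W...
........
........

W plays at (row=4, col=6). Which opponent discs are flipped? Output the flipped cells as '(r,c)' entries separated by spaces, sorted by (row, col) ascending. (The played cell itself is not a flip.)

Dir NW: opp run (3,5) capped by W -> flip
Dir N: first cell '.' (not opp) -> no flip
Dir NE: first cell '.' (not opp) -> no flip
Dir W: opp run (4,5) capped by W -> flip
Dir E: first cell '.' (not opp) -> no flip
Dir SW: first cell '.' (not opp) -> no flip
Dir S: first cell '.' (not opp) -> no flip
Dir SE: first cell '.' (not opp) -> no flip

Answer: (3,5) (4,5)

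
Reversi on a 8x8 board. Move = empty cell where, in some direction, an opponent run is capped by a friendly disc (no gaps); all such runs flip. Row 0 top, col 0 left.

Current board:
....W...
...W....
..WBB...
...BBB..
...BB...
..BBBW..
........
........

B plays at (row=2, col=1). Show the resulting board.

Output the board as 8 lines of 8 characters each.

Answer: ....W...
...W....
.BBBB...
...BBB..
...BB...
..BBBW..
........
........

Derivation:
Place B at (2,1); scan 8 dirs for brackets.
Dir NW: first cell '.' (not opp) -> no flip
Dir N: first cell '.' (not opp) -> no flip
Dir NE: first cell '.' (not opp) -> no flip
Dir W: first cell '.' (not opp) -> no flip
Dir E: opp run (2,2) capped by B -> flip
Dir SW: first cell '.' (not opp) -> no flip
Dir S: first cell '.' (not opp) -> no flip
Dir SE: first cell '.' (not opp) -> no flip
All flips: (2,2)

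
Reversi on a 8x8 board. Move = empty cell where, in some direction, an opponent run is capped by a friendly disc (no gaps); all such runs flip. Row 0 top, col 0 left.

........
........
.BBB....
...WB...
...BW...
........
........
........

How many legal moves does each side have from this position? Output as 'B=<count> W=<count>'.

-- B to move --
(2,4): no bracket -> illegal
(3,2): flips 1 -> legal
(3,5): no bracket -> illegal
(4,2): no bracket -> illegal
(4,5): flips 1 -> legal
(5,3): no bracket -> illegal
(5,4): flips 1 -> legal
(5,5): flips 2 -> legal
B mobility = 4
-- W to move --
(1,0): no bracket -> illegal
(1,1): flips 1 -> legal
(1,2): no bracket -> illegal
(1,3): flips 1 -> legal
(1,4): no bracket -> illegal
(2,0): no bracket -> illegal
(2,4): flips 1 -> legal
(2,5): no bracket -> illegal
(3,0): no bracket -> illegal
(3,1): no bracket -> illegal
(3,2): no bracket -> illegal
(3,5): flips 1 -> legal
(4,2): flips 1 -> legal
(4,5): no bracket -> illegal
(5,2): no bracket -> illegal
(5,3): flips 1 -> legal
(5,4): no bracket -> illegal
W mobility = 6

Answer: B=4 W=6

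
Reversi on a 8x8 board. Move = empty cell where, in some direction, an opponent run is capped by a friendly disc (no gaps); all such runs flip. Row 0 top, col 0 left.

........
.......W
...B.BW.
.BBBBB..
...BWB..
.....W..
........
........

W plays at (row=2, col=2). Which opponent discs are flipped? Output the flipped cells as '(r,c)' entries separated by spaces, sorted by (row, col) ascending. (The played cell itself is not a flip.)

Dir NW: first cell '.' (not opp) -> no flip
Dir N: first cell '.' (not opp) -> no flip
Dir NE: first cell '.' (not opp) -> no flip
Dir W: first cell '.' (not opp) -> no flip
Dir E: opp run (2,3), next='.' -> no flip
Dir SW: opp run (3,1), next='.' -> no flip
Dir S: opp run (3,2), next='.' -> no flip
Dir SE: opp run (3,3) capped by W -> flip

Answer: (3,3)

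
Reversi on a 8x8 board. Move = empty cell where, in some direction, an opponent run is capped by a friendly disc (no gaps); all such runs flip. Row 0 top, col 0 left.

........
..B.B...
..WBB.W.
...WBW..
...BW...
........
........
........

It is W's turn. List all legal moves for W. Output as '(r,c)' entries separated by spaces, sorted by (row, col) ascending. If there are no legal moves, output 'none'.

Answer: (0,2) (0,4) (1,3) (1,5) (2,5) (4,2) (5,3)

Derivation:
(0,1): no bracket -> illegal
(0,2): flips 1 -> legal
(0,3): no bracket -> illegal
(0,4): flips 3 -> legal
(0,5): no bracket -> illegal
(1,1): no bracket -> illegal
(1,3): flips 2 -> legal
(1,5): flips 1 -> legal
(2,1): no bracket -> illegal
(2,5): flips 2 -> legal
(3,2): no bracket -> illegal
(4,2): flips 1 -> legal
(4,5): no bracket -> illegal
(5,2): no bracket -> illegal
(5,3): flips 1 -> legal
(5,4): no bracket -> illegal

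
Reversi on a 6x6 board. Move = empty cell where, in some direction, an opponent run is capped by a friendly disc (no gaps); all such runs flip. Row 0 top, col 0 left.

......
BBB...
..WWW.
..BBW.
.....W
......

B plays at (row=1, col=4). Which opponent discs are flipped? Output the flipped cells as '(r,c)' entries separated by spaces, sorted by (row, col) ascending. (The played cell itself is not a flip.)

Dir NW: first cell '.' (not opp) -> no flip
Dir N: first cell '.' (not opp) -> no flip
Dir NE: first cell '.' (not opp) -> no flip
Dir W: first cell '.' (not opp) -> no flip
Dir E: first cell '.' (not opp) -> no flip
Dir SW: opp run (2,3) capped by B -> flip
Dir S: opp run (2,4) (3,4), next='.' -> no flip
Dir SE: first cell '.' (not opp) -> no flip

Answer: (2,3)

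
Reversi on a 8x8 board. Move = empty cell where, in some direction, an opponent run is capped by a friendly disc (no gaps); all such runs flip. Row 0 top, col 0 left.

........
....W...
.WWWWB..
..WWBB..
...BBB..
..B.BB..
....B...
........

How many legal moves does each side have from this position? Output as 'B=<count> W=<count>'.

-- B to move --
(0,3): flips 1 -> legal
(0,4): flips 2 -> legal
(0,5): no bracket -> illegal
(1,0): flips 2 -> legal
(1,1): flips 2 -> legal
(1,2): flips 1 -> legal
(1,3): flips 3 -> legal
(1,5): no bracket -> illegal
(2,0): flips 4 -> legal
(3,0): no bracket -> illegal
(3,1): flips 2 -> legal
(4,1): no bracket -> illegal
(4,2): no bracket -> illegal
B mobility = 8
-- W to move --
(1,5): no bracket -> illegal
(1,6): no bracket -> illegal
(2,6): flips 1 -> legal
(3,6): flips 3 -> legal
(4,1): no bracket -> illegal
(4,2): no bracket -> illegal
(4,6): flips 1 -> legal
(5,1): no bracket -> illegal
(5,3): flips 1 -> legal
(5,6): flips 2 -> legal
(6,1): no bracket -> illegal
(6,2): no bracket -> illegal
(6,3): no bracket -> illegal
(6,5): flips 2 -> legal
(6,6): flips 2 -> legal
(7,3): no bracket -> illegal
(7,4): flips 4 -> legal
(7,5): no bracket -> illegal
W mobility = 8

Answer: B=8 W=8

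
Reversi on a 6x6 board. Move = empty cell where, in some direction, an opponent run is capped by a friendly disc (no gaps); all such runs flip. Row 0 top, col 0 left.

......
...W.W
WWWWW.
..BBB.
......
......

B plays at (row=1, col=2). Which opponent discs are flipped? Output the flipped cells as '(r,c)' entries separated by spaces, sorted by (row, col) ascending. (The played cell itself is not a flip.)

Answer: (2,2) (2,3)

Derivation:
Dir NW: first cell '.' (not opp) -> no flip
Dir N: first cell '.' (not opp) -> no flip
Dir NE: first cell '.' (not opp) -> no flip
Dir W: first cell '.' (not opp) -> no flip
Dir E: opp run (1,3), next='.' -> no flip
Dir SW: opp run (2,1), next='.' -> no flip
Dir S: opp run (2,2) capped by B -> flip
Dir SE: opp run (2,3) capped by B -> flip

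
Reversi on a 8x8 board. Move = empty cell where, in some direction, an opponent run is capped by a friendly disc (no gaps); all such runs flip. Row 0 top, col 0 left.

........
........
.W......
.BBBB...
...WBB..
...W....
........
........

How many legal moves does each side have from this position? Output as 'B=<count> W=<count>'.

Answer: B=7 W=5

Derivation:
-- B to move --
(1,0): flips 1 -> legal
(1,1): flips 1 -> legal
(1,2): no bracket -> illegal
(2,0): no bracket -> illegal
(2,2): no bracket -> illegal
(3,0): no bracket -> illegal
(4,2): flips 1 -> legal
(5,2): flips 1 -> legal
(5,4): flips 1 -> legal
(6,2): flips 1 -> legal
(6,3): flips 2 -> legal
(6,4): no bracket -> illegal
B mobility = 7
-- W to move --
(2,0): no bracket -> illegal
(2,2): no bracket -> illegal
(2,3): flips 1 -> legal
(2,4): no bracket -> illegal
(2,5): flips 1 -> legal
(3,0): no bracket -> illegal
(3,5): flips 1 -> legal
(3,6): no bracket -> illegal
(4,0): no bracket -> illegal
(4,1): flips 1 -> legal
(4,2): no bracket -> illegal
(4,6): flips 2 -> legal
(5,4): no bracket -> illegal
(5,5): no bracket -> illegal
(5,6): no bracket -> illegal
W mobility = 5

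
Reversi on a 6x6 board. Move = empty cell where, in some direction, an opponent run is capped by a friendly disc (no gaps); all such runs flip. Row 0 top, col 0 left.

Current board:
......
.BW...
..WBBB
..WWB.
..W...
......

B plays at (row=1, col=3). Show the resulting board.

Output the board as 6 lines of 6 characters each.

Place B at (1,3); scan 8 dirs for brackets.
Dir NW: first cell '.' (not opp) -> no flip
Dir N: first cell '.' (not opp) -> no flip
Dir NE: first cell '.' (not opp) -> no flip
Dir W: opp run (1,2) capped by B -> flip
Dir E: first cell '.' (not opp) -> no flip
Dir SW: opp run (2,2), next='.' -> no flip
Dir S: first cell 'B' (not opp) -> no flip
Dir SE: first cell 'B' (not opp) -> no flip
All flips: (1,2)

Answer: ......
.BBB..
..WBBB
..WWB.
..W...
......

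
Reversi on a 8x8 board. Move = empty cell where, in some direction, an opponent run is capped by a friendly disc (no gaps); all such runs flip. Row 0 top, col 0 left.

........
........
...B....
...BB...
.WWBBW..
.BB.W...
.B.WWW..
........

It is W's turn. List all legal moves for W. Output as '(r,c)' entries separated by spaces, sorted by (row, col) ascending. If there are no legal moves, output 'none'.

Answer: (1,2) (2,4) (3,2) (6,0) (6,2) (7,1)

Derivation:
(1,2): flips 2 -> legal
(1,3): no bracket -> illegal
(1,4): no bracket -> illegal
(2,2): no bracket -> illegal
(2,4): flips 3 -> legal
(2,5): no bracket -> illegal
(3,2): flips 1 -> legal
(3,5): no bracket -> illegal
(4,0): no bracket -> illegal
(5,0): no bracket -> illegal
(5,3): no bracket -> illegal
(5,5): no bracket -> illegal
(6,0): flips 1 -> legal
(6,2): flips 1 -> legal
(7,0): no bracket -> illegal
(7,1): flips 2 -> legal
(7,2): no bracket -> illegal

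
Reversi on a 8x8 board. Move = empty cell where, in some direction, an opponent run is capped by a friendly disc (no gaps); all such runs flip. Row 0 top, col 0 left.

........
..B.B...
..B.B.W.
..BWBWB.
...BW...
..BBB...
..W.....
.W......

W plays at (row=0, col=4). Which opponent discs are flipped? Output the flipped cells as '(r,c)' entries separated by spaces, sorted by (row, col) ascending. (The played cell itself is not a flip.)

Dir NW: edge -> no flip
Dir N: edge -> no flip
Dir NE: edge -> no flip
Dir W: first cell '.' (not opp) -> no flip
Dir E: first cell '.' (not opp) -> no flip
Dir SW: first cell '.' (not opp) -> no flip
Dir S: opp run (1,4) (2,4) (3,4) capped by W -> flip
Dir SE: first cell '.' (not opp) -> no flip

Answer: (1,4) (2,4) (3,4)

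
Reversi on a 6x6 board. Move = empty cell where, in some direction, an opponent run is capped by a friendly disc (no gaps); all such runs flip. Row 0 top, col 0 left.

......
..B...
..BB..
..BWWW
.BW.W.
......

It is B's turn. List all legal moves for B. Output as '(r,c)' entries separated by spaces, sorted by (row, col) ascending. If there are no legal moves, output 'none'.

(2,4): no bracket -> illegal
(2,5): no bracket -> illegal
(3,1): no bracket -> illegal
(4,3): flips 2 -> legal
(4,5): flips 1 -> legal
(5,1): no bracket -> illegal
(5,2): flips 1 -> legal
(5,3): no bracket -> illegal
(5,4): no bracket -> illegal
(5,5): flips 2 -> legal

Answer: (4,3) (4,5) (5,2) (5,5)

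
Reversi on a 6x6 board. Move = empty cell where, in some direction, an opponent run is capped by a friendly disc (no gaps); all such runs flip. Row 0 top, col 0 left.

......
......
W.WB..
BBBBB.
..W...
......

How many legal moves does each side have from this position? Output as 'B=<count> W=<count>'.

Answer: B=8 W=3

Derivation:
-- B to move --
(1,0): flips 1 -> legal
(1,1): flips 1 -> legal
(1,2): flips 1 -> legal
(1,3): flips 1 -> legal
(2,1): flips 1 -> legal
(4,1): no bracket -> illegal
(4,3): no bracket -> illegal
(5,1): flips 1 -> legal
(5,2): flips 1 -> legal
(5,3): flips 1 -> legal
B mobility = 8
-- W to move --
(1,2): no bracket -> illegal
(1,3): no bracket -> illegal
(1,4): no bracket -> illegal
(2,1): no bracket -> illegal
(2,4): flips 2 -> legal
(2,5): no bracket -> illegal
(3,5): no bracket -> illegal
(4,0): flips 2 -> legal
(4,1): no bracket -> illegal
(4,3): no bracket -> illegal
(4,4): flips 1 -> legal
(4,5): no bracket -> illegal
W mobility = 3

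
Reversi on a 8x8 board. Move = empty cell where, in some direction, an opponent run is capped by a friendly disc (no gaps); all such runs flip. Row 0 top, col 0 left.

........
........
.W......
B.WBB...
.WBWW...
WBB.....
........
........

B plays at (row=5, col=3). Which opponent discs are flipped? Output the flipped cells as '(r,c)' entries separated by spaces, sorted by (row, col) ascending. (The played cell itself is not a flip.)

Answer: (4,3)

Derivation:
Dir NW: first cell 'B' (not opp) -> no flip
Dir N: opp run (4,3) capped by B -> flip
Dir NE: opp run (4,4), next='.' -> no flip
Dir W: first cell 'B' (not opp) -> no flip
Dir E: first cell '.' (not opp) -> no flip
Dir SW: first cell '.' (not opp) -> no flip
Dir S: first cell '.' (not opp) -> no flip
Dir SE: first cell '.' (not opp) -> no flip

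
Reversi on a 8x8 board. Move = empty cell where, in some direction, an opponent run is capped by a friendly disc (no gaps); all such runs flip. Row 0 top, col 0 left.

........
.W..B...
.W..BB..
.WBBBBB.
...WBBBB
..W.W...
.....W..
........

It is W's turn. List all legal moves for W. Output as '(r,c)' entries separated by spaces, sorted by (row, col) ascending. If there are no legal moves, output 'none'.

Answer: (0,4) (1,6) (2,3) (2,7) (3,7)

Derivation:
(0,3): no bracket -> illegal
(0,4): flips 4 -> legal
(0,5): no bracket -> illegal
(1,3): no bracket -> illegal
(1,5): no bracket -> illegal
(1,6): flips 2 -> legal
(2,2): no bracket -> illegal
(2,3): flips 1 -> legal
(2,6): no bracket -> illegal
(2,7): flips 2 -> legal
(3,7): flips 5 -> legal
(4,1): no bracket -> illegal
(4,2): no bracket -> illegal
(5,3): no bracket -> illegal
(5,5): no bracket -> illegal
(5,6): no bracket -> illegal
(5,7): no bracket -> illegal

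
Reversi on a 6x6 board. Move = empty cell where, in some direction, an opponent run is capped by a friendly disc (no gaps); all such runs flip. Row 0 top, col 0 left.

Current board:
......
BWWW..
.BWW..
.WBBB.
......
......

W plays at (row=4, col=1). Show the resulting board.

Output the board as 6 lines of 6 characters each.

Answer: ......
BWWW..
.BWW..
.WWBB.
.W....
......

Derivation:
Place W at (4,1); scan 8 dirs for brackets.
Dir NW: first cell '.' (not opp) -> no flip
Dir N: first cell 'W' (not opp) -> no flip
Dir NE: opp run (3,2) capped by W -> flip
Dir W: first cell '.' (not opp) -> no flip
Dir E: first cell '.' (not opp) -> no flip
Dir SW: first cell '.' (not opp) -> no flip
Dir S: first cell '.' (not opp) -> no flip
Dir SE: first cell '.' (not opp) -> no flip
All flips: (3,2)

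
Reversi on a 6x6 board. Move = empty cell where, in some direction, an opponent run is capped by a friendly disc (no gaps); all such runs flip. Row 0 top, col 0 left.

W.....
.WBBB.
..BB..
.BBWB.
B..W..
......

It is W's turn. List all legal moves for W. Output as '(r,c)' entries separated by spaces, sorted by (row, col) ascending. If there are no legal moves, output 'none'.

Answer: (0,3) (1,5) (2,1) (2,5) (3,0) (3,5)

Derivation:
(0,1): no bracket -> illegal
(0,2): no bracket -> illegal
(0,3): flips 2 -> legal
(0,4): no bracket -> illegal
(0,5): no bracket -> illegal
(1,5): flips 3 -> legal
(2,0): no bracket -> illegal
(2,1): flips 1 -> legal
(2,4): no bracket -> illegal
(2,5): flips 1 -> legal
(3,0): flips 2 -> legal
(3,5): flips 1 -> legal
(4,1): no bracket -> illegal
(4,2): no bracket -> illegal
(4,4): no bracket -> illegal
(4,5): no bracket -> illegal
(5,0): no bracket -> illegal
(5,1): no bracket -> illegal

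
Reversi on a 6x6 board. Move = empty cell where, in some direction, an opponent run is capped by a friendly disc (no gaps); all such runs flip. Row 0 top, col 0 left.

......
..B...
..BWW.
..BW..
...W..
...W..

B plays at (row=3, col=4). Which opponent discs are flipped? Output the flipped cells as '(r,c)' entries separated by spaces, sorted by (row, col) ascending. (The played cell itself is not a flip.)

Dir NW: opp run (2,3) capped by B -> flip
Dir N: opp run (2,4), next='.' -> no flip
Dir NE: first cell '.' (not opp) -> no flip
Dir W: opp run (3,3) capped by B -> flip
Dir E: first cell '.' (not opp) -> no flip
Dir SW: opp run (4,3), next='.' -> no flip
Dir S: first cell '.' (not opp) -> no flip
Dir SE: first cell '.' (not opp) -> no flip

Answer: (2,3) (3,3)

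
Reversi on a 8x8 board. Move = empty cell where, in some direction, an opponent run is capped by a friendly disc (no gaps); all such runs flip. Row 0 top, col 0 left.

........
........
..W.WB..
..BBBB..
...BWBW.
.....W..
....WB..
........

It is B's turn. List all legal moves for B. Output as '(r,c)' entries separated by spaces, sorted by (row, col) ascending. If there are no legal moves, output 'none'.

Answer: (1,1) (1,2) (1,3) (1,4) (1,5) (2,3) (4,7) (5,3) (5,4) (5,7) (6,3) (6,6)

Derivation:
(1,1): flips 1 -> legal
(1,2): flips 1 -> legal
(1,3): flips 1 -> legal
(1,4): flips 1 -> legal
(1,5): flips 1 -> legal
(2,1): no bracket -> illegal
(2,3): flips 1 -> legal
(3,1): no bracket -> illegal
(3,6): no bracket -> illegal
(3,7): no bracket -> illegal
(4,7): flips 1 -> legal
(5,3): flips 1 -> legal
(5,4): flips 1 -> legal
(5,6): no bracket -> illegal
(5,7): flips 1 -> legal
(6,3): flips 1 -> legal
(6,6): flips 2 -> legal
(7,3): no bracket -> illegal
(7,4): no bracket -> illegal
(7,5): no bracket -> illegal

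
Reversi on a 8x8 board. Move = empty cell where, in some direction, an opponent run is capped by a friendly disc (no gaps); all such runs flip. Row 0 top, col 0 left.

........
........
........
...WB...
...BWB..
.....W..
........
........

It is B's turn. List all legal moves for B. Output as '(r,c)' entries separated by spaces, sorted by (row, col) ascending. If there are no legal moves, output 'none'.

(2,2): no bracket -> illegal
(2,3): flips 1 -> legal
(2,4): no bracket -> illegal
(3,2): flips 1 -> legal
(3,5): no bracket -> illegal
(4,2): no bracket -> illegal
(4,6): no bracket -> illegal
(5,3): no bracket -> illegal
(5,4): flips 1 -> legal
(5,6): no bracket -> illegal
(6,4): no bracket -> illegal
(6,5): flips 1 -> legal
(6,6): no bracket -> illegal

Answer: (2,3) (3,2) (5,4) (6,5)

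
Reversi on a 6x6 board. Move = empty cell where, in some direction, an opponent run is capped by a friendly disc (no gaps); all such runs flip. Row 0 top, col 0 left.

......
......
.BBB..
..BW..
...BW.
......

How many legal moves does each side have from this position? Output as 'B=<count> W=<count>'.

-- B to move --
(2,4): no bracket -> illegal
(3,4): flips 1 -> legal
(3,5): no bracket -> illegal
(4,2): no bracket -> illegal
(4,5): flips 1 -> legal
(5,3): no bracket -> illegal
(5,4): no bracket -> illegal
(5,5): flips 2 -> legal
B mobility = 3
-- W to move --
(1,0): no bracket -> illegal
(1,1): flips 1 -> legal
(1,2): no bracket -> illegal
(1,3): flips 1 -> legal
(1,4): no bracket -> illegal
(2,0): no bracket -> illegal
(2,4): no bracket -> illegal
(3,0): no bracket -> illegal
(3,1): flips 1 -> legal
(3,4): no bracket -> illegal
(4,1): no bracket -> illegal
(4,2): flips 1 -> legal
(5,2): no bracket -> illegal
(5,3): flips 1 -> legal
(5,4): no bracket -> illegal
W mobility = 5

Answer: B=3 W=5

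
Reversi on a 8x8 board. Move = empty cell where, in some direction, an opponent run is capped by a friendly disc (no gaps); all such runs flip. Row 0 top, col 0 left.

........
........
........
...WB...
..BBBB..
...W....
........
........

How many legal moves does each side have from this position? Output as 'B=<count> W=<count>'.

-- B to move --
(2,2): flips 1 -> legal
(2,3): flips 1 -> legal
(2,4): flips 1 -> legal
(3,2): flips 1 -> legal
(5,2): no bracket -> illegal
(5,4): no bracket -> illegal
(6,2): flips 1 -> legal
(6,3): flips 1 -> legal
(6,4): flips 1 -> legal
B mobility = 7
-- W to move --
(2,3): no bracket -> illegal
(2,4): no bracket -> illegal
(2,5): no bracket -> illegal
(3,1): flips 1 -> legal
(3,2): no bracket -> illegal
(3,5): flips 2 -> legal
(3,6): no bracket -> illegal
(4,1): no bracket -> illegal
(4,6): no bracket -> illegal
(5,1): flips 1 -> legal
(5,2): no bracket -> illegal
(5,4): no bracket -> illegal
(5,5): flips 1 -> legal
(5,6): no bracket -> illegal
W mobility = 4

Answer: B=7 W=4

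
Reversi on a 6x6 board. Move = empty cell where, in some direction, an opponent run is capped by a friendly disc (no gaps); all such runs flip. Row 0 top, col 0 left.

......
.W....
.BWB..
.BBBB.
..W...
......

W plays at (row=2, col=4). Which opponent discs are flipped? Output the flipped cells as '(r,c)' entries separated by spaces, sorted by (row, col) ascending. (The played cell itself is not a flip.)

Answer: (2,3) (3,3)

Derivation:
Dir NW: first cell '.' (not opp) -> no flip
Dir N: first cell '.' (not opp) -> no flip
Dir NE: first cell '.' (not opp) -> no flip
Dir W: opp run (2,3) capped by W -> flip
Dir E: first cell '.' (not opp) -> no flip
Dir SW: opp run (3,3) capped by W -> flip
Dir S: opp run (3,4), next='.' -> no flip
Dir SE: first cell '.' (not opp) -> no flip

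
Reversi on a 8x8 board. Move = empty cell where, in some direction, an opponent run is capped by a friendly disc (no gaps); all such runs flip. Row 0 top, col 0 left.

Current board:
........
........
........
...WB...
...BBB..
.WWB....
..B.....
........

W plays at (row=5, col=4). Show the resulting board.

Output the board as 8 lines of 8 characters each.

Place W at (5,4); scan 8 dirs for brackets.
Dir NW: opp run (4,3), next='.' -> no flip
Dir N: opp run (4,4) (3,4), next='.' -> no flip
Dir NE: opp run (4,5), next='.' -> no flip
Dir W: opp run (5,3) capped by W -> flip
Dir E: first cell '.' (not opp) -> no flip
Dir SW: first cell '.' (not opp) -> no flip
Dir S: first cell '.' (not opp) -> no flip
Dir SE: first cell '.' (not opp) -> no flip
All flips: (5,3)

Answer: ........
........
........
...WB...
...BBB..
.WWWW...
..B.....
........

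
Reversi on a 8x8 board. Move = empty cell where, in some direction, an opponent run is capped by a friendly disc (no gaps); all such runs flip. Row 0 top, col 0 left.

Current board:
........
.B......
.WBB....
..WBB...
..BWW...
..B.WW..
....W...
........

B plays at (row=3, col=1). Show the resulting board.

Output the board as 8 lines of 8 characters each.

Place B at (3,1); scan 8 dirs for brackets.
Dir NW: first cell '.' (not opp) -> no flip
Dir N: opp run (2,1) capped by B -> flip
Dir NE: first cell 'B' (not opp) -> no flip
Dir W: first cell '.' (not opp) -> no flip
Dir E: opp run (3,2) capped by B -> flip
Dir SW: first cell '.' (not opp) -> no flip
Dir S: first cell '.' (not opp) -> no flip
Dir SE: first cell 'B' (not opp) -> no flip
All flips: (2,1) (3,2)

Answer: ........
.B......
.BBB....
.BBBB...
..BWW...
..B.WW..
....W...
........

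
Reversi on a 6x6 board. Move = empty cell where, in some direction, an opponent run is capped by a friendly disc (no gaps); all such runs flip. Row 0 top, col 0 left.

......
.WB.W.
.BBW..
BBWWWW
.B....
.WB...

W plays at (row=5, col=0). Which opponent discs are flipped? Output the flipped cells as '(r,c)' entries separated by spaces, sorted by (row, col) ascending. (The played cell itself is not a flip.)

Dir NW: edge -> no flip
Dir N: first cell '.' (not opp) -> no flip
Dir NE: opp run (4,1) capped by W -> flip
Dir W: edge -> no flip
Dir E: first cell 'W' (not opp) -> no flip
Dir SW: edge -> no flip
Dir S: edge -> no flip
Dir SE: edge -> no flip

Answer: (4,1)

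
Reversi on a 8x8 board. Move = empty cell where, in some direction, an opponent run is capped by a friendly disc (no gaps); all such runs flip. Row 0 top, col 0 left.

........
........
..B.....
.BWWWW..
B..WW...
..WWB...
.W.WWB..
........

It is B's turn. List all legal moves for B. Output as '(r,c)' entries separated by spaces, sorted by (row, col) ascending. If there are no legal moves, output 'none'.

(2,1): flips 2 -> legal
(2,3): no bracket -> illegal
(2,4): flips 2 -> legal
(2,5): no bracket -> illegal
(2,6): no bracket -> illegal
(3,6): flips 4 -> legal
(4,1): no bracket -> illegal
(4,2): flips 1 -> legal
(4,5): no bracket -> illegal
(4,6): no bracket -> illegal
(5,0): no bracket -> illegal
(5,1): flips 2 -> legal
(5,5): flips 2 -> legal
(6,0): no bracket -> illegal
(6,2): flips 2 -> legal
(7,0): no bracket -> illegal
(7,1): no bracket -> illegal
(7,2): flips 1 -> legal
(7,3): no bracket -> illegal
(7,4): flips 1 -> legal
(7,5): no bracket -> illegal

Answer: (2,1) (2,4) (3,6) (4,2) (5,1) (5,5) (6,2) (7,2) (7,4)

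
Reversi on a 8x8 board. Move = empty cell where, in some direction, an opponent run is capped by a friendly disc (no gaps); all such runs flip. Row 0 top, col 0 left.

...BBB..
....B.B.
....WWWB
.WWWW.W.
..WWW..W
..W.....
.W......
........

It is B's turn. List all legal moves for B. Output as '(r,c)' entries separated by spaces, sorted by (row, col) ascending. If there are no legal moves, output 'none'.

Answer: (2,3) (4,5) (4,6) (5,4) (7,0)

Derivation:
(1,3): no bracket -> illegal
(1,5): no bracket -> illegal
(1,7): no bracket -> illegal
(2,0): no bracket -> illegal
(2,1): no bracket -> illegal
(2,2): no bracket -> illegal
(2,3): flips 3 -> legal
(3,0): no bracket -> illegal
(3,5): no bracket -> illegal
(3,7): no bracket -> illegal
(4,0): no bracket -> illegal
(4,1): no bracket -> illegal
(4,5): flips 1 -> legal
(4,6): flips 2 -> legal
(5,0): no bracket -> illegal
(5,1): no bracket -> illegal
(5,3): no bracket -> illegal
(5,4): flips 3 -> legal
(5,5): no bracket -> illegal
(5,6): no bracket -> illegal
(5,7): no bracket -> illegal
(6,0): no bracket -> illegal
(6,2): no bracket -> illegal
(6,3): no bracket -> illegal
(7,0): flips 5 -> legal
(7,1): no bracket -> illegal
(7,2): no bracket -> illegal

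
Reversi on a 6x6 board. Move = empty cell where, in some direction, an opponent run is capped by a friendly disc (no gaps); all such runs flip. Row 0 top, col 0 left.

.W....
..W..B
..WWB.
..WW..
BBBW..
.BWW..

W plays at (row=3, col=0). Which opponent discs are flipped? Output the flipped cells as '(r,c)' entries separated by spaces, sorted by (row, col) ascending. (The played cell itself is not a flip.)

Answer: (4,1)

Derivation:
Dir NW: edge -> no flip
Dir N: first cell '.' (not opp) -> no flip
Dir NE: first cell '.' (not opp) -> no flip
Dir W: edge -> no flip
Dir E: first cell '.' (not opp) -> no flip
Dir SW: edge -> no flip
Dir S: opp run (4,0), next='.' -> no flip
Dir SE: opp run (4,1) capped by W -> flip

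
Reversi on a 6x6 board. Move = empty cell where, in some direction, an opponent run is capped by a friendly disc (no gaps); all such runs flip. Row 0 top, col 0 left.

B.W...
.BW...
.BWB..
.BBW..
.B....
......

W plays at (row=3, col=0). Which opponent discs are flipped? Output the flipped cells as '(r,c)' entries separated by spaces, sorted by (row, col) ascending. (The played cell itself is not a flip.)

Dir NW: edge -> no flip
Dir N: first cell '.' (not opp) -> no flip
Dir NE: opp run (2,1) capped by W -> flip
Dir W: edge -> no flip
Dir E: opp run (3,1) (3,2) capped by W -> flip
Dir SW: edge -> no flip
Dir S: first cell '.' (not opp) -> no flip
Dir SE: opp run (4,1), next='.' -> no flip

Answer: (2,1) (3,1) (3,2)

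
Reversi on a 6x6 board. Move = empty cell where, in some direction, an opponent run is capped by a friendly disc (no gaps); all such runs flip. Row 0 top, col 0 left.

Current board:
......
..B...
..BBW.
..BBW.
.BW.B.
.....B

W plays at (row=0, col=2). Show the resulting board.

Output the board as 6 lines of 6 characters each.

Place W at (0,2); scan 8 dirs for brackets.
Dir NW: edge -> no flip
Dir N: edge -> no flip
Dir NE: edge -> no flip
Dir W: first cell '.' (not opp) -> no flip
Dir E: first cell '.' (not opp) -> no flip
Dir SW: first cell '.' (not opp) -> no flip
Dir S: opp run (1,2) (2,2) (3,2) capped by W -> flip
Dir SE: first cell '.' (not opp) -> no flip
All flips: (1,2) (2,2) (3,2)

Answer: ..W...
..W...
..WBW.
..WBW.
.BW.B.
.....B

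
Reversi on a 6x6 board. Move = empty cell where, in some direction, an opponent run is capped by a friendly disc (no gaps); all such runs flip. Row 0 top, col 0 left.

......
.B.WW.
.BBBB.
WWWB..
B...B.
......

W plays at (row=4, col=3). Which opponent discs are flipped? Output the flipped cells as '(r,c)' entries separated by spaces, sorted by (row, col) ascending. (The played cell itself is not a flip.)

Answer: (2,3) (3,3)

Derivation:
Dir NW: first cell 'W' (not opp) -> no flip
Dir N: opp run (3,3) (2,3) capped by W -> flip
Dir NE: first cell '.' (not opp) -> no flip
Dir W: first cell '.' (not opp) -> no flip
Dir E: opp run (4,4), next='.' -> no flip
Dir SW: first cell '.' (not opp) -> no flip
Dir S: first cell '.' (not opp) -> no flip
Dir SE: first cell '.' (not opp) -> no flip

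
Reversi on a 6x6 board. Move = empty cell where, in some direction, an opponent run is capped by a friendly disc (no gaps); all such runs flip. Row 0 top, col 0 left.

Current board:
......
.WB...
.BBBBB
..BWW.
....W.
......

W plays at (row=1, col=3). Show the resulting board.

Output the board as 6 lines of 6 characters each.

Place W at (1,3); scan 8 dirs for brackets.
Dir NW: first cell '.' (not opp) -> no flip
Dir N: first cell '.' (not opp) -> no flip
Dir NE: first cell '.' (not opp) -> no flip
Dir W: opp run (1,2) capped by W -> flip
Dir E: first cell '.' (not opp) -> no flip
Dir SW: opp run (2,2), next='.' -> no flip
Dir S: opp run (2,3) capped by W -> flip
Dir SE: opp run (2,4), next='.' -> no flip
All flips: (1,2) (2,3)

Answer: ......
.WWW..
.BBWBB
..BWW.
....W.
......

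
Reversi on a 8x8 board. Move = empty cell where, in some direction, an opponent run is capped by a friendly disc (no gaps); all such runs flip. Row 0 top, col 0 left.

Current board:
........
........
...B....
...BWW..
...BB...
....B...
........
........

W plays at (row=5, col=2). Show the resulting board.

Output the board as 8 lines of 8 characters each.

Place W at (5,2); scan 8 dirs for brackets.
Dir NW: first cell '.' (not opp) -> no flip
Dir N: first cell '.' (not opp) -> no flip
Dir NE: opp run (4,3) capped by W -> flip
Dir W: first cell '.' (not opp) -> no flip
Dir E: first cell '.' (not opp) -> no flip
Dir SW: first cell '.' (not opp) -> no flip
Dir S: first cell '.' (not opp) -> no flip
Dir SE: first cell '.' (not opp) -> no flip
All flips: (4,3)

Answer: ........
........
...B....
...BWW..
...WB...
..W.B...
........
........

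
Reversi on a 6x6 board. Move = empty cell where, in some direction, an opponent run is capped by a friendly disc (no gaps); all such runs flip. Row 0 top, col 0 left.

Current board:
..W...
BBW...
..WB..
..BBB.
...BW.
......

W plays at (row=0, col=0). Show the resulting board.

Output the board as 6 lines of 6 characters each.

Answer: W.W...
BWW...
..WB..
..BBB.
...BW.
......

Derivation:
Place W at (0,0); scan 8 dirs for brackets.
Dir NW: edge -> no flip
Dir N: edge -> no flip
Dir NE: edge -> no flip
Dir W: edge -> no flip
Dir E: first cell '.' (not opp) -> no flip
Dir SW: edge -> no flip
Dir S: opp run (1,0), next='.' -> no flip
Dir SE: opp run (1,1) capped by W -> flip
All flips: (1,1)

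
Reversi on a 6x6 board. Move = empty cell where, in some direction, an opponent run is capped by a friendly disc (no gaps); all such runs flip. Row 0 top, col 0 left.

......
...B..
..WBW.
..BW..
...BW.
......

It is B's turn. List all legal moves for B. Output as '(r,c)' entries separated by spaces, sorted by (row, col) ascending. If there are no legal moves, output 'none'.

Answer: (1,2) (2,1) (2,5) (3,1) (3,4) (3,5) (4,5)

Derivation:
(1,1): no bracket -> illegal
(1,2): flips 1 -> legal
(1,4): no bracket -> illegal
(1,5): no bracket -> illegal
(2,1): flips 1 -> legal
(2,5): flips 1 -> legal
(3,1): flips 1 -> legal
(3,4): flips 1 -> legal
(3,5): flips 1 -> legal
(4,2): no bracket -> illegal
(4,5): flips 1 -> legal
(5,3): no bracket -> illegal
(5,4): no bracket -> illegal
(5,5): no bracket -> illegal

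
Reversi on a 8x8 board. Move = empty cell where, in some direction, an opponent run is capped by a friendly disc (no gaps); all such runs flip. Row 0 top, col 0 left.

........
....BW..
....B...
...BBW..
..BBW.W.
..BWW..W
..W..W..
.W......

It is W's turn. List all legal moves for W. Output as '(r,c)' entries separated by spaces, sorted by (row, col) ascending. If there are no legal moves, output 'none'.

(0,3): no bracket -> illegal
(0,4): flips 3 -> legal
(0,5): no bracket -> illegal
(1,3): flips 2 -> legal
(2,2): flips 1 -> legal
(2,3): flips 2 -> legal
(2,5): no bracket -> illegal
(3,1): flips 1 -> legal
(3,2): flips 5 -> legal
(4,1): flips 2 -> legal
(4,5): no bracket -> illegal
(5,1): flips 4 -> legal
(6,1): no bracket -> illegal
(6,3): no bracket -> illegal

Answer: (0,4) (1,3) (2,2) (2,3) (3,1) (3,2) (4,1) (5,1)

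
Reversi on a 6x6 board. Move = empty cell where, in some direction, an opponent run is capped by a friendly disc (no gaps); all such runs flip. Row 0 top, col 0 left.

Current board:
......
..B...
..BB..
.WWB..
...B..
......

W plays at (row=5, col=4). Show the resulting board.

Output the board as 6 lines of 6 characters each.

Answer: ......
..B...
..BB..
.WWB..
...W..
....W.

Derivation:
Place W at (5,4); scan 8 dirs for brackets.
Dir NW: opp run (4,3) capped by W -> flip
Dir N: first cell '.' (not opp) -> no flip
Dir NE: first cell '.' (not opp) -> no flip
Dir W: first cell '.' (not opp) -> no flip
Dir E: first cell '.' (not opp) -> no flip
Dir SW: edge -> no flip
Dir S: edge -> no flip
Dir SE: edge -> no flip
All flips: (4,3)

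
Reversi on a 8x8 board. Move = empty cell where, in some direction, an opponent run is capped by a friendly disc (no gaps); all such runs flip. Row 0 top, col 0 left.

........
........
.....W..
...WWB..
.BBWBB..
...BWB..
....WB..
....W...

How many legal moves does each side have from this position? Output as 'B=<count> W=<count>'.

-- B to move --
(1,4): no bracket -> illegal
(1,5): flips 1 -> legal
(1,6): no bracket -> illegal
(2,2): flips 1 -> legal
(2,3): flips 3 -> legal
(2,4): flips 2 -> legal
(2,6): no bracket -> illegal
(3,2): flips 4 -> legal
(3,6): no bracket -> illegal
(5,2): no bracket -> illegal
(6,3): flips 2 -> legal
(7,3): flips 1 -> legal
(7,5): flips 1 -> legal
B mobility = 8
-- W to move --
(2,4): no bracket -> illegal
(2,6): no bracket -> illegal
(3,0): no bracket -> illegal
(3,1): flips 2 -> legal
(3,2): no bracket -> illegal
(3,6): flips 2 -> legal
(4,0): flips 2 -> legal
(4,6): flips 3 -> legal
(5,0): no bracket -> illegal
(5,1): flips 1 -> legal
(5,2): flips 1 -> legal
(5,6): flips 3 -> legal
(6,2): no bracket -> illegal
(6,3): flips 1 -> legal
(6,6): flips 3 -> legal
(7,5): flips 4 -> legal
(7,6): flips 1 -> legal
W mobility = 11

Answer: B=8 W=11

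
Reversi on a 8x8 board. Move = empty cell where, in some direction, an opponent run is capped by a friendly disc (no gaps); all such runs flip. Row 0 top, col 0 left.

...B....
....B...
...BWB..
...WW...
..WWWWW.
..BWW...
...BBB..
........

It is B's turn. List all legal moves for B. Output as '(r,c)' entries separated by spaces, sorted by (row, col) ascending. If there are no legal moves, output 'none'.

Answer: (3,1) (3,2) (3,6) (5,5) (5,6)

Derivation:
(1,3): no bracket -> illegal
(1,5): no bracket -> illegal
(2,2): no bracket -> illegal
(3,1): flips 2 -> legal
(3,2): flips 3 -> legal
(3,5): no bracket -> illegal
(3,6): flips 2 -> legal
(3,7): no bracket -> illegal
(4,1): no bracket -> illegal
(4,7): no bracket -> illegal
(5,1): no bracket -> illegal
(5,5): flips 2 -> legal
(5,6): flips 2 -> legal
(5,7): no bracket -> illegal
(6,2): no bracket -> illegal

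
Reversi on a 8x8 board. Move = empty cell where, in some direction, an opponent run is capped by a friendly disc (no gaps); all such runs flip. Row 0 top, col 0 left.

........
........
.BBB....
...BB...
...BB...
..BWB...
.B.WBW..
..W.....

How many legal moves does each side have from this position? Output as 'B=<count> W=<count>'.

Answer: B=6 W=9

Derivation:
-- B to move --
(4,2): flips 1 -> legal
(5,5): no bracket -> illegal
(5,6): no bracket -> illegal
(6,2): flips 2 -> legal
(6,6): flips 1 -> legal
(7,1): no bracket -> illegal
(7,3): flips 2 -> legal
(7,4): flips 1 -> legal
(7,5): no bracket -> illegal
(7,6): flips 1 -> legal
B mobility = 6
-- W to move --
(1,0): no bracket -> illegal
(1,1): no bracket -> illegal
(1,2): no bracket -> illegal
(1,3): flips 3 -> legal
(1,4): no bracket -> illegal
(2,0): no bracket -> illegal
(2,4): no bracket -> illegal
(2,5): no bracket -> illegal
(3,0): no bracket -> illegal
(3,1): no bracket -> illegal
(3,2): flips 2 -> legal
(3,5): flips 1 -> legal
(4,1): flips 1 -> legal
(4,2): no bracket -> illegal
(4,5): flips 1 -> legal
(5,0): flips 1 -> legal
(5,1): flips 1 -> legal
(5,5): flips 1 -> legal
(6,0): no bracket -> illegal
(6,2): no bracket -> illegal
(7,0): no bracket -> illegal
(7,1): no bracket -> illegal
(7,3): no bracket -> illegal
(7,4): no bracket -> illegal
(7,5): flips 1 -> legal
W mobility = 9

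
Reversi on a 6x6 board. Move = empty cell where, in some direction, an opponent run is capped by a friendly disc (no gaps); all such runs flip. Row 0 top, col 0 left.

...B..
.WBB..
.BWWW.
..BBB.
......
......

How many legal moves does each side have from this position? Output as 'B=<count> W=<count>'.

Answer: B=8 W=11

Derivation:
-- B to move --
(0,0): flips 2 -> legal
(0,1): flips 1 -> legal
(0,2): no bracket -> illegal
(1,0): flips 1 -> legal
(1,4): flips 2 -> legal
(1,5): flips 1 -> legal
(2,0): no bracket -> illegal
(2,5): flips 3 -> legal
(3,1): flips 1 -> legal
(3,5): flips 1 -> legal
B mobility = 8
-- W to move --
(0,1): flips 1 -> legal
(0,2): flips 2 -> legal
(0,4): flips 1 -> legal
(1,0): no bracket -> illegal
(1,4): flips 2 -> legal
(2,0): flips 1 -> legal
(2,5): no bracket -> illegal
(3,0): no bracket -> illegal
(3,1): flips 1 -> legal
(3,5): no bracket -> illegal
(4,1): flips 1 -> legal
(4,2): flips 2 -> legal
(4,3): flips 1 -> legal
(4,4): flips 2 -> legal
(4,5): flips 1 -> legal
W mobility = 11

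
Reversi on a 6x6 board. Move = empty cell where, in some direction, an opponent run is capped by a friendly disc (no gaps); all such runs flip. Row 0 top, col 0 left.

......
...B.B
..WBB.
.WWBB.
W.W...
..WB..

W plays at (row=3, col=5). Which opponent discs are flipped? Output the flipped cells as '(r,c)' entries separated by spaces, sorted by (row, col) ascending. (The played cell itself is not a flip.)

Answer: (3,3) (3,4)

Derivation:
Dir NW: opp run (2,4) (1,3), next='.' -> no flip
Dir N: first cell '.' (not opp) -> no flip
Dir NE: edge -> no flip
Dir W: opp run (3,4) (3,3) capped by W -> flip
Dir E: edge -> no flip
Dir SW: first cell '.' (not opp) -> no flip
Dir S: first cell '.' (not opp) -> no flip
Dir SE: edge -> no flip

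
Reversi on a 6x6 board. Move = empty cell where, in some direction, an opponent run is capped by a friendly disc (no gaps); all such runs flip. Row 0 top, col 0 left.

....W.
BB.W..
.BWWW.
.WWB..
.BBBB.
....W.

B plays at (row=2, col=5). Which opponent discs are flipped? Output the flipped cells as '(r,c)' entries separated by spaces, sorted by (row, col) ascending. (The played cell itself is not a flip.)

Dir NW: first cell '.' (not opp) -> no flip
Dir N: first cell '.' (not opp) -> no flip
Dir NE: edge -> no flip
Dir W: opp run (2,4) (2,3) (2,2) capped by B -> flip
Dir E: edge -> no flip
Dir SW: first cell '.' (not opp) -> no flip
Dir S: first cell '.' (not opp) -> no flip
Dir SE: edge -> no flip

Answer: (2,2) (2,3) (2,4)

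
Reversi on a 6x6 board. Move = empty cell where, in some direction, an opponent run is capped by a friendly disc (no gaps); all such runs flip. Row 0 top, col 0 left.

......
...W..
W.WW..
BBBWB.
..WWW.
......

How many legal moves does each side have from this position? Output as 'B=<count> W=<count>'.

-- B to move --
(0,2): no bracket -> illegal
(0,3): no bracket -> illegal
(0,4): flips 2 -> legal
(1,0): flips 1 -> legal
(1,1): no bracket -> illegal
(1,2): flips 2 -> legal
(1,4): flips 1 -> legal
(2,1): no bracket -> illegal
(2,4): no bracket -> illegal
(3,5): no bracket -> illegal
(4,1): no bracket -> illegal
(4,5): no bracket -> illegal
(5,1): no bracket -> illegal
(5,2): flips 2 -> legal
(5,3): flips 1 -> legal
(5,4): flips 2 -> legal
(5,5): no bracket -> illegal
B mobility = 7
-- W to move --
(2,1): flips 1 -> legal
(2,4): flips 1 -> legal
(2,5): flips 1 -> legal
(3,5): flips 1 -> legal
(4,0): flips 2 -> legal
(4,1): flips 1 -> legal
(4,5): flips 1 -> legal
W mobility = 7

Answer: B=7 W=7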